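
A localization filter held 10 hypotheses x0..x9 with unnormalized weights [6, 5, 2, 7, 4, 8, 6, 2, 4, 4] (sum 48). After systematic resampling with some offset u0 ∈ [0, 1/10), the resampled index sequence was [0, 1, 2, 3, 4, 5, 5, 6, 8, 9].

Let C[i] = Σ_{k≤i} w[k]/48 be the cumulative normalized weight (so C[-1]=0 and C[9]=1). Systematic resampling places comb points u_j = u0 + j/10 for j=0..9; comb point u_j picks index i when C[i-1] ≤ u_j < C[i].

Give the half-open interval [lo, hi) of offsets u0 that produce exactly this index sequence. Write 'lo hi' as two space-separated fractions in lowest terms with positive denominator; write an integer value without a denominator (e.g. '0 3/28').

1/30 1/15

C = [1/8, 11/48, 13/48, 5/12, 1/2, 2/3, 19/24, 5/6, 11/12, 1]
j=0 picked index 0: u0 ∈ [0, 1/8)
j=1 picked index 1: u0 ∈ [1/40, 31/240)
j=2 picked index 2: u0 ∈ [7/240, 17/240)
j=3 picked index 3: u0 ∈ [-7/240, 7/60)
j=4 picked index 4: u0 ∈ [1/60, 1/10)
j=5 picked index 5: u0 ∈ [0, 1/6)
j=6 picked index 5: u0 ∈ [-1/10, 1/15)
j=7 picked index 6: u0 ∈ [-1/30, 11/120)
j=8 picked index 8: u0 ∈ [1/30, 7/60)
j=9 picked index 9: u0 ∈ [1/60, 1/10)
intersection: [1/30, 1/15)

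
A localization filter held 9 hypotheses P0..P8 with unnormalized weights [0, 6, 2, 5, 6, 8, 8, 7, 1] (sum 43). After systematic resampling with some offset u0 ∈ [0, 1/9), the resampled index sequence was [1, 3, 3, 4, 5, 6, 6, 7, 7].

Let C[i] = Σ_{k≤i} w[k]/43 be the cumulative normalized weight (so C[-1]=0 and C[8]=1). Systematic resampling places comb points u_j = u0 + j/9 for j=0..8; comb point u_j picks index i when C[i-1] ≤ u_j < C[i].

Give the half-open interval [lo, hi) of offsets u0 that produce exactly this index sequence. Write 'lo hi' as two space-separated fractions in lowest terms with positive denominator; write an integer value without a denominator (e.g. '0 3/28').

C = [0, 6/43, 8/43, 13/43, 19/43, 27/43, 35/43, 42/43, 1]
j=0 picked index 1: u0 ∈ [0, 6/43)
j=1 picked index 3: u0 ∈ [29/387, 74/387)
j=2 picked index 3: u0 ∈ [-14/387, 31/387)
j=3 picked index 4: u0 ∈ [-4/129, 14/129)
j=4 picked index 5: u0 ∈ [-1/387, 71/387)
j=5 picked index 6: u0 ∈ [28/387, 100/387)
j=6 picked index 6: u0 ∈ [-5/129, 19/129)
j=7 picked index 7: u0 ∈ [14/387, 77/387)
j=8 picked index 7: u0 ∈ [-29/387, 34/387)
intersection: [29/387, 31/387)

29/387 31/387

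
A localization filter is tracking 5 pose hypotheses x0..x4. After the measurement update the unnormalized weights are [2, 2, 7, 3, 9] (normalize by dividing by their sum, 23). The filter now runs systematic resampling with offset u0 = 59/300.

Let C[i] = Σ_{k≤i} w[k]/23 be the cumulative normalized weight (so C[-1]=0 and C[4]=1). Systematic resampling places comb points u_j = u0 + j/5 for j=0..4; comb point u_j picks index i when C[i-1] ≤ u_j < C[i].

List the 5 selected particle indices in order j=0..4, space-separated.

2 2 3 4 4

C = [2/23, 4/23, 11/23, 14/23, 1]
j=0: u_0=59/300 ∈ [4/23, 11/23) → index 2
j=1: u_1=119/300 ∈ [4/23, 11/23) → index 2
j=2: u_2=179/300 ∈ [11/23, 14/23) → index 3
j=3: u_3=239/300 ∈ [14/23, 1) → index 4
j=4: u_4=299/300 ∈ [14/23, 1) → index 4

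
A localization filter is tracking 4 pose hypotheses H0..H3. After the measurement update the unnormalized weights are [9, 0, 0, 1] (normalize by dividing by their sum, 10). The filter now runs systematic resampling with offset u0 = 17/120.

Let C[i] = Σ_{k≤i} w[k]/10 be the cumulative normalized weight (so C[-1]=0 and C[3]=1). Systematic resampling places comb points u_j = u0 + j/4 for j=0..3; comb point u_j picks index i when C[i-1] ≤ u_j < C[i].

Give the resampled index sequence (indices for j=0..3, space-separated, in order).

C = [9/10, 9/10, 9/10, 1]
j=0: u_0=17/120 ∈ [0, 9/10) → index 0
j=1: u_1=47/120 ∈ [0, 9/10) → index 0
j=2: u_2=77/120 ∈ [0, 9/10) → index 0
j=3: u_3=107/120 ∈ [0, 9/10) → index 0

0 0 0 0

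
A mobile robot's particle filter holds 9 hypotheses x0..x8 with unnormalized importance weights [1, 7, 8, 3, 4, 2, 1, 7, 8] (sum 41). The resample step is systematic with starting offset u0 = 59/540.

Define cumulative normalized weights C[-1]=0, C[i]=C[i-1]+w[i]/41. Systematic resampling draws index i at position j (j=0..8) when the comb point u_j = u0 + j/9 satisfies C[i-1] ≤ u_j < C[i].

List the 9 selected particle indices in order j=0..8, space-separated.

1 2 2 3 4 7 7 8 8

C = [1/41, 8/41, 16/41, 19/41, 23/41, 25/41, 26/41, 33/41, 1]
j=0: u_0=59/540 ∈ [1/41, 8/41) → index 1
j=1: u_1=119/540 ∈ [8/41, 16/41) → index 2
j=2: u_2=179/540 ∈ [8/41, 16/41) → index 2
j=3: u_3=239/540 ∈ [16/41, 19/41) → index 3
j=4: u_4=299/540 ∈ [19/41, 23/41) → index 4
j=5: u_5=359/540 ∈ [26/41, 33/41) → index 7
j=6: u_6=419/540 ∈ [26/41, 33/41) → index 7
j=7: u_7=479/540 ∈ [33/41, 1) → index 8
j=8: u_8=539/540 ∈ [33/41, 1) → index 8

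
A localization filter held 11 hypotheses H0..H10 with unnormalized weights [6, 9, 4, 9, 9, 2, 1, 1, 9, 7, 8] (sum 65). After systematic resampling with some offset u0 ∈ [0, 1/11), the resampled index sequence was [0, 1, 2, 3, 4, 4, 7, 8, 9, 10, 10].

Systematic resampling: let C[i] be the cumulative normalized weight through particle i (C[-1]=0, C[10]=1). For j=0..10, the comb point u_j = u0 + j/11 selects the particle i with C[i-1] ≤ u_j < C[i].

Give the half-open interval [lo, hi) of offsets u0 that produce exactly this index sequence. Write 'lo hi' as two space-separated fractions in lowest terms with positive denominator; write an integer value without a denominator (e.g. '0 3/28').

10/143 61/715

C = [6/65, 3/13, 19/65, 28/65, 37/65, 3/5, 8/13, 41/65, 10/13, 57/65, 1]
j=0 picked index 0: u0 ∈ [0, 6/65)
j=1 picked index 1: u0 ∈ [1/715, 20/143)
j=2 picked index 2: u0 ∈ [7/143, 79/715)
j=3 picked index 3: u0 ∈ [14/715, 113/715)
j=4 picked index 4: u0 ∈ [48/715, 147/715)
j=5 picked index 4: u0 ∈ [-17/715, 82/715)
j=6 picked index 7: u0 ∈ [10/143, 61/715)
j=7 picked index 8: u0 ∈ [-4/715, 19/143)
j=8 picked index 9: u0 ∈ [6/143, 107/715)
j=9 picked index 10: u0 ∈ [42/715, 2/11)
j=10 picked index 10: u0 ∈ [-23/715, 1/11)
intersection: [10/143, 61/715)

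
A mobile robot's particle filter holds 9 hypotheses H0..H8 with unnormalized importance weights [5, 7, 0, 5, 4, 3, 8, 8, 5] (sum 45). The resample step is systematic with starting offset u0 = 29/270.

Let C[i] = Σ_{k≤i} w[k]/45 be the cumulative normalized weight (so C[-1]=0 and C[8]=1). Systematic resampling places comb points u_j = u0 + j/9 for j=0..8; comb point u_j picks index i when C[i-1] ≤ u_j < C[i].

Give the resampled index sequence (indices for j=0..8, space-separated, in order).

C = [1/9, 4/15, 4/15, 17/45, 7/15, 8/15, 32/45, 8/9, 1]
j=0: u_0=29/270 ∈ [0, 1/9) → index 0
j=1: u_1=59/270 ∈ [1/9, 4/15) → index 1
j=2: u_2=89/270 ∈ [4/15, 17/45) → index 3
j=3: u_3=119/270 ∈ [17/45, 7/15) → index 4
j=4: u_4=149/270 ∈ [8/15, 32/45) → index 6
j=5: u_5=179/270 ∈ [8/15, 32/45) → index 6
j=6: u_6=209/270 ∈ [32/45, 8/9) → index 7
j=7: u_7=239/270 ∈ [32/45, 8/9) → index 7
j=8: u_8=269/270 ∈ [8/9, 1) → index 8

0 1 3 4 6 6 7 7 8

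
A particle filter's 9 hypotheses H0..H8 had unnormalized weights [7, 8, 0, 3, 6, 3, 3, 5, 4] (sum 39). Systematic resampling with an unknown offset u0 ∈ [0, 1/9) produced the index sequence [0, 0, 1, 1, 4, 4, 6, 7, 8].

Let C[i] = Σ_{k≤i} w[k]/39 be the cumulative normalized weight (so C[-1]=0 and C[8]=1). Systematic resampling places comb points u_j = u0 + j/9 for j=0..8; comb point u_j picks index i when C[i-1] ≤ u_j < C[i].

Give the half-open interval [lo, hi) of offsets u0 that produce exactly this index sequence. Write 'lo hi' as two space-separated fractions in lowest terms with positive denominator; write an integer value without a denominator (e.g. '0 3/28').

1/39 2/39

C = [7/39, 5/13, 5/13, 6/13, 8/13, 9/13, 10/13, 35/39, 1]
j=0 picked index 0: u0 ∈ [0, 7/39)
j=1 picked index 0: u0 ∈ [-1/9, 8/117)
j=2 picked index 1: u0 ∈ [-5/117, 19/117)
j=3 picked index 1: u0 ∈ [-2/13, 2/39)
j=4 picked index 4: u0 ∈ [2/117, 20/117)
j=5 picked index 4: u0 ∈ [-11/117, 7/117)
j=6 picked index 6: u0 ∈ [1/39, 4/39)
j=7 picked index 7: u0 ∈ [-1/117, 14/117)
j=8 picked index 8: u0 ∈ [1/117, 1/9)
intersection: [1/39, 2/39)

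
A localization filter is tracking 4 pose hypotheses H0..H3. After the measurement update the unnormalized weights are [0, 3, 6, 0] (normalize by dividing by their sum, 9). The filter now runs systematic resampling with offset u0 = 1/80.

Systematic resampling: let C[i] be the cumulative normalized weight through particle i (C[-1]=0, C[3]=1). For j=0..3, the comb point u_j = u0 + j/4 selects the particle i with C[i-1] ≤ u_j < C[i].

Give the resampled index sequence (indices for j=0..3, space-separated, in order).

1 1 2 2

C = [0, 1/3, 1, 1]
j=0: u_0=1/80 ∈ [0, 1/3) → index 1
j=1: u_1=21/80 ∈ [0, 1/3) → index 1
j=2: u_2=41/80 ∈ [1/3, 1) → index 2
j=3: u_3=61/80 ∈ [1/3, 1) → index 2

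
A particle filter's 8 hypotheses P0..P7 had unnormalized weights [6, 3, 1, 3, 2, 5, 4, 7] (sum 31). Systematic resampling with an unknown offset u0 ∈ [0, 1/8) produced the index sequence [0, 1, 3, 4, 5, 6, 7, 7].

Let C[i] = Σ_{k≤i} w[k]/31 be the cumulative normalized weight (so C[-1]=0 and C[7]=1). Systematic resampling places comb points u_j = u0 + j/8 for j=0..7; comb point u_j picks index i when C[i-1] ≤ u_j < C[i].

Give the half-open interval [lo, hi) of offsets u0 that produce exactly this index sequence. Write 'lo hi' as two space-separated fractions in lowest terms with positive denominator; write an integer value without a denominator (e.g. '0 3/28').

C = [6/31, 9/31, 10/31, 13/31, 15/31, 20/31, 24/31, 1]
j=0 picked index 0: u0 ∈ [0, 6/31)
j=1 picked index 1: u0 ∈ [17/248, 41/248)
j=2 picked index 3: u0 ∈ [9/124, 21/124)
j=3 picked index 4: u0 ∈ [11/248, 27/248)
j=4 picked index 5: u0 ∈ [-1/62, 9/62)
j=5 picked index 6: u0 ∈ [5/248, 37/248)
j=6 picked index 7: u0 ∈ [3/124, 1/4)
j=7 picked index 7: u0 ∈ [-25/248, 1/8)
intersection: [9/124, 27/248)

9/124 27/248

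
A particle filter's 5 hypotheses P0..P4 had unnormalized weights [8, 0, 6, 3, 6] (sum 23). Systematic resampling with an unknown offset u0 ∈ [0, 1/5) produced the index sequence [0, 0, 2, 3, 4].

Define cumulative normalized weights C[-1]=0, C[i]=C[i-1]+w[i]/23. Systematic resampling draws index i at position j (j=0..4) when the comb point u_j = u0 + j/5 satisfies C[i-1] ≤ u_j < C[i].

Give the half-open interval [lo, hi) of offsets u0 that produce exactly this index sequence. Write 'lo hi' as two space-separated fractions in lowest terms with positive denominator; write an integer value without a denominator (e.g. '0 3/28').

C = [8/23, 8/23, 14/23, 17/23, 1]
j=0 picked index 0: u0 ∈ [0, 8/23)
j=1 picked index 0: u0 ∈ [-1/5, 17/115)
j=2 picked index 2: u0 ∈ [-6/115, 24/115)
j=3 picked index 3: u0 ∈ [1/115, 16/115)
j=4 picked index 4: u0 ∈ [-7/115, 1/5)
intersection: [1/115, 16/115)

1/115 16/115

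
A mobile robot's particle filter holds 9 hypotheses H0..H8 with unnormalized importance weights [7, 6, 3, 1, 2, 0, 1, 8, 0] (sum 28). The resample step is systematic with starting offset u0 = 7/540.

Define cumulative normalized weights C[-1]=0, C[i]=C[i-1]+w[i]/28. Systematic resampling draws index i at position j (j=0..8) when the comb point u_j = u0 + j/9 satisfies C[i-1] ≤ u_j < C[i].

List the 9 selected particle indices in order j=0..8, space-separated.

0 0 0 1 1 2 6 7 7

C = [1/4, 13/28, 4/7, 17/28, 19/28, 19/28, 5/7, 1, 1]
j=0: u_0=7/540 ∈ [0, 1/4) → index 0
j=1: u_1=67/540 ∈ [0, 1/4) → index 0
j=2: u_2=127/540 ∈ [0, 1/4) → index 0
j=3: u_3=187/540 ∈ [1/4, 13/28) → index 1
j=4: u_4=247/540 ∈ [1/4, 13/28) → index 1
j=5: u_5=307/540 ∈ [13/28, 4/7) → index 2
j=6: u_6=367/540 ∈ [19/28, 5/7) → index 6
j=7: u_7=427/540 ∈ [5/7, 1) → index 7
j=8: u_8=487/540 ∈ [5/7, 1) → index 7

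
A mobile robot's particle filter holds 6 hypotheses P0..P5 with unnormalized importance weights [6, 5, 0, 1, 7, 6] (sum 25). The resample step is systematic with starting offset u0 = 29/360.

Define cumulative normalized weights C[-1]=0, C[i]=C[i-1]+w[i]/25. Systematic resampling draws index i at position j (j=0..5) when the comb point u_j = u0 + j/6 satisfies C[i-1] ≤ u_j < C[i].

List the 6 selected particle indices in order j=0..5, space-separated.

C = [6/25, 11/25, 11/25, 12/25, 19/25, 1]
j=0: u_0=29/360 ∈ [0, 6/25) → index 0
j=1: u_1=89/360 ∈ [6/25, 11/25) → index 1
j=2: u_2=149/360 ∈ [6/25, 11/25) → index 1
j=3: u_3=209/360 ∈ [12/25, 19/25) → index 4
j=4: u_4=269/360 ∈ [12/25, 19/25) → index 4
j=5: u_5=329/360 ∈ [19/25, 1) → index 5

0 1 1 4 4 5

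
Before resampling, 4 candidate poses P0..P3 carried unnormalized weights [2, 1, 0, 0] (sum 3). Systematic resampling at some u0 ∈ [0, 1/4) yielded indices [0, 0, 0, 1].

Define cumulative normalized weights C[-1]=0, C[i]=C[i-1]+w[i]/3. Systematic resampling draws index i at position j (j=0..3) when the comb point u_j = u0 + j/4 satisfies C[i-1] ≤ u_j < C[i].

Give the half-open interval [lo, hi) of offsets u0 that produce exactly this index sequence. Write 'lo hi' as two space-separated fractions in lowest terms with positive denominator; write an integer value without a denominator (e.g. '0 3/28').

C = [2/3, 1, 1, 1]
j=0 picked index 0: u0 ∈ [0, 2/3)
j=1 picked index 0: u0 ∈ [-1/4, 5/12)
j=2 picked index 0: u0 ∈ [-1/2, 1/6)
j=3 picked index 1: u0 ∈ [-1/12, 1/4)
intersection: [0, 1/6)

0 1/6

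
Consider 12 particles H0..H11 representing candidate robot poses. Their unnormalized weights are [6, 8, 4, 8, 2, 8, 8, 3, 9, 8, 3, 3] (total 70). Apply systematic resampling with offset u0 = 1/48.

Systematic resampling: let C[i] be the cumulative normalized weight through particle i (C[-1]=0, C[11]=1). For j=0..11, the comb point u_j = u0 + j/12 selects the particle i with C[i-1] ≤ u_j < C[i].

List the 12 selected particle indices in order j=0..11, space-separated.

C = [3/35, 1/5, 9/35, 13/35, 2/5, 18/35, 22/35, 47/70, 4/5, 32/35, 67/70, 1]
j=0: u_0=1/48 ∈ [0, 3/35) → index 0
j=1: u_1=5/48 ∈ [3/35, 1/5) → index 1
j=2: u_2=3/16 ∈ [3/35, 1/5) → index 1
j=3: u_3=13/48 ∈ [9/35, 13/35) → index 3
j=4: u_4=17/48 ∈ [9/35, 13/35) → index 3
j=5: u_5=7/16 ∈ [2/5, 18/35) → index 5
j=6: u_6=25/48 ∈ [18/35, 22/35) → index 6
j=7: u_7=29/48 ∈ [18/35, 22/35) → index 6
j=8: u_8=11/16 ∈ [47/70, 4/5) → index 8
j=9: u_9=37/48 ∈ [47/70, 4/5) → index 8
j=10: u_10=41/48 ∈ [4/5, 32/35) → index 9
j=11: u_11=15/16 ∈ [32/35, 67/70) → index 10

0 1 1 3 3 5 6 6 8 8 9 10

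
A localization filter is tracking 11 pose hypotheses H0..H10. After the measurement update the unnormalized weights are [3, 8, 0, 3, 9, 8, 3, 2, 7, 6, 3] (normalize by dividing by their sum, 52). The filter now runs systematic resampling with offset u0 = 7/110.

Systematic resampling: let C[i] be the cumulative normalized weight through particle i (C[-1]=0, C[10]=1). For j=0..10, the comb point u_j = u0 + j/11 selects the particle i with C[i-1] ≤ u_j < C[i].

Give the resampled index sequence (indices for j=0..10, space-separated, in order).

C = [3/52, 11/52, 11/52, 7/26, 23/52, 31/52, 17/26, 9/13, 43/52, 49/52, 1]
j=0: u_0=7/110 ∈ [3/52, 11/52) → index 1
j=1: u_1=17/110 ∈ [3/52, 11/52) → index 1
j=2: u_2=27/110 ∈ [11/52, 7/26) → index 3
j=3: u_3=37/110 ∈ [7/26, 23/52) → index 4
j=4: u_4=47/110 ∈ [7/26, 23/52) → index 4
j=5: u_5=57/110 ∈ [23/52, 31/52) → index 5
j=6: u_6=67/110 ∈ [31/52, 17/26) → index 6
j=7: u_7=7/10 ∈ [9/13, 43/52) → index 8
j=8: u_8=87/110 ∈ [9/13, 43/52) → index 8
j=9: u_9=97/110 ∈ [43/52, 49/52) → index 9
j=10: u_10=107/110 ∈ [49/52, 1) → index 10

1 1 3 4 4 5 6 8 8 9 10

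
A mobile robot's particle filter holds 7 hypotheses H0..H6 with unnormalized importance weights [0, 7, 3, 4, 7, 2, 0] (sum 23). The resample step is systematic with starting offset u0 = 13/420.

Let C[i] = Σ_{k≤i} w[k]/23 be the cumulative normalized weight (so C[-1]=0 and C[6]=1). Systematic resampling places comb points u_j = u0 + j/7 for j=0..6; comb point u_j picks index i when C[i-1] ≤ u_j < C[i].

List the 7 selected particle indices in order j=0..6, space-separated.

C = [0, 7/23, 10/23, 14/23, 21/23, 1, 1]
j=0: u_0=13/420 ∈ [0, 7/23) → index 1
j=1: u_1=73/420 ∈ [0, 7/23) → index 1
j=2: u_2=19/60 ∈ [7/23, 10/23) → index 2
j=3: u_3=193/420 ∈ [10/23, 14/23) → index 3
j=4: u_4=253/420 ∈ [10/23, 14/23) → index 3
j=5: u_5=313/420 ∈ [14/23, 21/23) → index 4
j=6: u_6=373/420 ∈ [14/23, 21/23) → index 4

1 1 2 3 3 4 4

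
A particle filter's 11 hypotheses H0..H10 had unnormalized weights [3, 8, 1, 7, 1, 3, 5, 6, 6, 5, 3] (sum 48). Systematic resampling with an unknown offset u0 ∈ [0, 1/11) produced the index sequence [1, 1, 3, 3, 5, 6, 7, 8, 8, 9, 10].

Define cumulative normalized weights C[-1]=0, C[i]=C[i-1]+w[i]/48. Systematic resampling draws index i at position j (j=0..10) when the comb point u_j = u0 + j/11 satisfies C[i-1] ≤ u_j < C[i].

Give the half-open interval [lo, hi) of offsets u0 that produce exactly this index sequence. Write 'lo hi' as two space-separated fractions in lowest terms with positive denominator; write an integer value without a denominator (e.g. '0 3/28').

19/264 1/11

C = [1/16, 11/48, 1/4, 19/48, 5/12, 23/48, 7/12, 17/24, 5/6, 15/16, 1]
j=0 picked index 1: u0 ∈ [1/16, 11/48)
j=1 picked index 1: u0 ∈ [-5/176, 73/528)
j=2 picked index 3: u0 ∈ [3/44, 113/528)
j=3 picked index 3: u0 ∈ [-1/44, 65/528)
j=4 picked index 5: u0 ∈ [7/132, 61/528)
j=5 picked index 6: u0 ∈ [13/528, 17/132)
j=6 picked index 7: u0 ∈ [5/132, 43/264)
j=7 picked index 8: u0 ∈ [19/264, 13/66)
j=8 picked index 8: u0 ∈ [-5/264, 7/66)
j=9 picked index 9: u0 ∈ [1/66, 21/176)
j=10 picked index 10: u0 ∈ [5/176, 1/11)
intersection: [19/264, 1/11)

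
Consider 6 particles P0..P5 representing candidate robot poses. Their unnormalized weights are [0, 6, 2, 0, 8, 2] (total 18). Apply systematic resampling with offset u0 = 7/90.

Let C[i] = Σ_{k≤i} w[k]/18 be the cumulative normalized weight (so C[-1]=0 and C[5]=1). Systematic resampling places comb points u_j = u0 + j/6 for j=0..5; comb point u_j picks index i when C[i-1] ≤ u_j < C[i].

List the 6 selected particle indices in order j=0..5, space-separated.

1 1 2 4 4 5

C = [0, 1/3, 4/9, 4/9, 8/9, 1]
j=0: u_0=7/90 ∈ [0, 1/3) → index 1
j=1: u_1=11/45 ∈ [0, 1/3) → index 1
j=2: u_2=37/90 ∈ [1/3, 4/9) → index 2
j=3: u_3=26/45 ∈ [4/9, 8/9) → index 4
j=4: u_4=67/90 ∈ [4/9, 8/9) → index 4
j=5: u_5=41/45 ∈ [8/9, 1) → index 5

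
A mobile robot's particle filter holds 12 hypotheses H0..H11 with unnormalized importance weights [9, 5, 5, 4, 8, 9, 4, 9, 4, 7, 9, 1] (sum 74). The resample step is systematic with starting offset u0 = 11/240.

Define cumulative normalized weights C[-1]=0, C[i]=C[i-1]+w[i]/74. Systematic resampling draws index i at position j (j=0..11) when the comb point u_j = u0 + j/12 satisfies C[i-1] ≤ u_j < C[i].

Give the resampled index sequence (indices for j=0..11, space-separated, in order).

0 1 2 3 4 5 6 7 7 9 10 10

C = [9/74, 7/37, 19/74, 23/74, 31/74, 20/37, 22/37, 53/74, 57/74, 32/37, 73/74, 1]
j=0: u_0=11/240 ∈ [0, 9/74) → index 0
j=1: u_1=31/240 ∈ [9/74, 7/37) → index 1
j=2: u_2=17/80 ∈ [7/37, 19/74) → index 2
j=3: u_3=71/240 ∈ [19/74, 23/74) → index 3
j=4: u_4=91/240 ∈ [23/74, 31/74) → index 4
j=5: u_5=37/80 ∈ [31/74, 20/37) → index 5
j=6: u_6=131/240 ∈ [20/37, 22/37) → index 6
j=7: u_7=151/240 ∈ [22/37, 53/74) → index 7
j=8: u_8=57/80 ∈ [22/37, 53/74) → index 7
j=9: u_9=191/240 ∈ [57/74, 32/37) → index 9
j=10: u_10=211/240 ∈ [32/37, 73/74) → index 10
j=11: u_11=77/80 ∈ [32/37, 73/74) → index 10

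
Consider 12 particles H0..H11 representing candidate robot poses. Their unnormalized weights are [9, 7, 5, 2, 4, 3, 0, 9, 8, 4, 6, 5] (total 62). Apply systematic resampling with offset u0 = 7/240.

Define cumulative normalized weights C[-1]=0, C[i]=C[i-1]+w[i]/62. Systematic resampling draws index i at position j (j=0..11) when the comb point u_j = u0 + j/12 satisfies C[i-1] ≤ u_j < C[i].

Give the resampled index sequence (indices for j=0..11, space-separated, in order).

0 0 1 2 3 5 7 7 8 9 10 11

C = [9/62, 8/31, 21/62, 23/62, 27/62, 15/31, 15/31, 39/62, 47/62, 51/62, 57/62, 1]
j=0: u_0=7/240 ∈ [0, 9/62) → index 0
j=1: u_1=9/80 ∈ [0, 9/62) → index 0
j=2: u_2=47/240 ∈ [9/62, 8/31) → index 1
j=3: u_3=67/240 ∈ [8/31, 21/62) → index 2
j=4: u_4=29/80 ∈ [21/62, 23/62) → index 3
j=5: u_5=107/240 ∈ [27/62, 15/31) → index 5
j=6: u_6=127/240 ∈ [15/31, 39/62) → index 7
j=7: u_7=49/80 ∈ [15/31, 39/62) → index 7
j=8: u_8=167/240 ∈ [39/62, 47/62) → index 8
j=9: u_9=187/240 ∈ [47/62, 51/62) → index 9
j=10: u_10=69/80 ∈ [51/62, 57/62) → index 10
j=11: u_11=227/240 ∈ [57/62, 1) → index 11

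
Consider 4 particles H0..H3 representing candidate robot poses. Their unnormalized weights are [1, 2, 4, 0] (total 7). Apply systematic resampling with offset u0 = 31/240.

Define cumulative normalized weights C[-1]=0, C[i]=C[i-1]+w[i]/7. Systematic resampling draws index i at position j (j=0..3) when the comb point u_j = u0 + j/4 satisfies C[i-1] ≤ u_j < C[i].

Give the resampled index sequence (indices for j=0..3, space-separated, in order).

C = [1/7, 3/7, 1, 1]
j=0: u_0=31/240 ∈ [0, 1/7) → index 0
j=1: u_1=91/240 ∈ [1/7, 3/7) → index 1
j=2: u_2=151/240 ∈ [3/7, 1) → index 2
j=3: u_3=211/240 ∈ [3/7, 1) → index 2

0 1 2 2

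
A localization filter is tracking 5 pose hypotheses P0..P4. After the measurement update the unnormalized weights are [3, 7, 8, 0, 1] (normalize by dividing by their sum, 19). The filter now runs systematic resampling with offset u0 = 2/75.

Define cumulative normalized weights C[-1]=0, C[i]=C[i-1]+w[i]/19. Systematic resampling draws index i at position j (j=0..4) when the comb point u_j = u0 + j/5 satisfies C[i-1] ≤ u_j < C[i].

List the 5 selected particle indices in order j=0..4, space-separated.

0 1 1 2 2

C = [3/19, 10/19, 18/19, 18/19, 1]
j=0: u_0=2/75 ∈ [0, 3/19) → index 0
j=1: u_1=17/75 ∈ [3/19, 10/19) → index 1
j=2: u_2=32/75 ∈ [3/19, 10/19) → index 1
j=3: u_3=47/75 ∈ [10/19, 18/19) → index 2
j=4: u_4=62/75 ∈ [10/19, 18/19) → index 2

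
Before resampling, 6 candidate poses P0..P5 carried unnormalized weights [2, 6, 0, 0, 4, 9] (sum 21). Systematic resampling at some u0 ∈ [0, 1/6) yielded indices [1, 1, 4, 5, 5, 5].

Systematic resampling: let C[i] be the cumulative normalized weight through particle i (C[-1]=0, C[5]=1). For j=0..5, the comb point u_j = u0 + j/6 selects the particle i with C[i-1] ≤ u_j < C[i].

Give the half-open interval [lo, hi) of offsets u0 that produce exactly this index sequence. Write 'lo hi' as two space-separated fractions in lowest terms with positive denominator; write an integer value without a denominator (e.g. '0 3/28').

C = [2/21, 8/21, 8/21, 8/21, 4/7, 1]
j=0 picked index 1: u0 ∈ [2/21, 8/21)
j=1 picked index 1: u0 ∈ [-1/14, 3/14)
j=2 picked index 4: u0 ∈ [1/21, 5/21)
j=3 picked index 5: u0 ∈ [1/14, 1/2)
j=4 picked index 5: u0 ∈ [-2/21, 1/3)
j=5 picked index 5: u0 ∈ [-11/42, 1/6)
intersection: [2/21, 1/6)

2/21 1/6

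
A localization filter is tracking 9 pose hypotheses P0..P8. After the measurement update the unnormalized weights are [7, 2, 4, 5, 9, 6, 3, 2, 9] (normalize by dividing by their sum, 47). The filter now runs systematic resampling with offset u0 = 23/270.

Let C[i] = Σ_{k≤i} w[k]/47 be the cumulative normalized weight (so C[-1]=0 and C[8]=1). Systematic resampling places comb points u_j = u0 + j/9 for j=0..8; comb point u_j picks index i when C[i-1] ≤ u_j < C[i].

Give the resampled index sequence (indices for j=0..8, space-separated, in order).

0 2 3 4 4 5 6 8 8

C = [7/47, 9/47, 13/47, 18/47, 27/47, 33/47, 36/47, 38/47, 1]
j=0: u_0=23/270 ∈ [0, 7/47) → index 0
j=1: u_1=53/270 ∈ [9/47, 13/47) → index 2
j=2: u_2=83/270 ∈ [13/47, 18/47) → index 3
j=3: u_3=113/270 ∈ [18/47, 27/47) → index 4
j=4: u_4=143/270 ∈ [18/47, 27/47) → index 4
j=5: u_5=173/270 ∈ [27/47, 33/47) → index 5
j=6: u_6=203/270 ∈ [33/47, 36/47) → index 6
j=7: u_7=233/270 ∈ [38/47, 1) → index 8
j=8: u_8=263/270 ∈ [38/47, 1) → index 8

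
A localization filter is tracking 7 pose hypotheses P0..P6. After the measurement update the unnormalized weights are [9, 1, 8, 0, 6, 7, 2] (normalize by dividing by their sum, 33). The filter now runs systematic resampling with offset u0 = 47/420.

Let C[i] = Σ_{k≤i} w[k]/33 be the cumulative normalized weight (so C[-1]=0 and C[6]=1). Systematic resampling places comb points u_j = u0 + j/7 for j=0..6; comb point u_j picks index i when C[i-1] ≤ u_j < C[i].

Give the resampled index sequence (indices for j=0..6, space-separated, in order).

0 0 2 2 4 5 6

C = [3/11, 10/33, 6/11, 6/11, 8/11, 31/33, 1]
j=0: u_0=47/420 ∈ [0, 3/11) → index 0
j=1: u_1=107/420 ∈ [0, 3/11) → index 0
j=2: u_2=167/420 ∈ [10/33, 6/11) → index 2
j=3: u_3=227/420 ∈ [10/33, 6/11) → index 2
j=4: u_4=41/60 ∈ [6/11, 8/11) → index 4
j=5: u_5=347/420 ∈ [8/11, 31/33) → index 5
j=6: u_6=407/420 ∈ [31/33, 1) → index 6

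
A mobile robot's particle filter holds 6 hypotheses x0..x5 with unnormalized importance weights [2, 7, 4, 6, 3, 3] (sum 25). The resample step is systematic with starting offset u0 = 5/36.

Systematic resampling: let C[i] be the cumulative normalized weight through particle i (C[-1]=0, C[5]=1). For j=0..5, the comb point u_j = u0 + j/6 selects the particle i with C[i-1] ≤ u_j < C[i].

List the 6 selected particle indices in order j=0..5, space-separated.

1 1 2 3 4 5

C = [2/25, 9/25, 13/25, 19/25, 22/25, 1]
j=0: u_0=5/36 ∈ [2/25, 9/25) → index 1
j=1: u_1=11/36 ∈ [2/25, 9/25) → index 1
j=2: u_2=17/36 ∈ [9/25, 13/25) → index 2
j=3: u_3=23/36 ∈ [13/25, 19/25) → index 3
j=4: u_4=29/36 ∈ [19/25, 22/25) → index 4
j=5: u_5=35/36 ∈ [22/25, 1) → index 5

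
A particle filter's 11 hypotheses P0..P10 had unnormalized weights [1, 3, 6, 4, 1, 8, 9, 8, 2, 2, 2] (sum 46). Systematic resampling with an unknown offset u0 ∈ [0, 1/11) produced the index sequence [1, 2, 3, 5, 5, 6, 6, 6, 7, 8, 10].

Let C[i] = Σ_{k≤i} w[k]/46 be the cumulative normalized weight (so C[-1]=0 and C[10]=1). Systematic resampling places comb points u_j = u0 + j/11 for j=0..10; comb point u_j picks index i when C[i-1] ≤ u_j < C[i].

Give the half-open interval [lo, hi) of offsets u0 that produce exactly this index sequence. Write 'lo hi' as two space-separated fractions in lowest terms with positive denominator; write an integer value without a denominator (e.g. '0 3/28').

27/506 15/253

C = [1/46, 2/23, 5/23, 7/23, 15/46, 1/2, 16/23, 20/23, 21/23, 22/23, 1]
j=0 picked index 1: u0 ∈ [1/46, 2/23)
j=1 picked index 2: u0 ∈ [-1/253, 32/253)
j=2 picked index 3: u0 ∈ [9/253, 31/253)
j=3 picked index 5: u0 ∈ [27/506, 5/22)
j=4 picked index 5: u0 ∈ [-19/506, 3/22)
j=5 picked index 6: u0 ∈ [1/22, 61/253)
j=6 picked index 6: u0 ∈ [-1/22, 38/253)
j=7 picked index 6: u0 ∈ [-3/22, 15/253)
j=8 picked index 7: u0 ∈ [-8/253, 36/253)
j=9 picked index 8: u0 ∈ [13/253, 24/253)
j=10 picked index 10: u0 ∈ [12/253, 1/11)
intersection: [27/506, 15/253)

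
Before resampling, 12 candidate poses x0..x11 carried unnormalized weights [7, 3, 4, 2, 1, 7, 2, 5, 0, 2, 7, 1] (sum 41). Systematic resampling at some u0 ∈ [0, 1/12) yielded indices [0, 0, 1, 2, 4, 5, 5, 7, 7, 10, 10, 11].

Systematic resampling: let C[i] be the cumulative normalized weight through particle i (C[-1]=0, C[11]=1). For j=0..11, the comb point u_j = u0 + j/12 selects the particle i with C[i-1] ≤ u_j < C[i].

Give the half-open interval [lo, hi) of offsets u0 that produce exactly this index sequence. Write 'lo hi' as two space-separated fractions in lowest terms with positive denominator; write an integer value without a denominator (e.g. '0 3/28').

C = [7/41, 10/41, 14/41, 16/41, 17/41, 24/41, 26/41, 31/41, 31/41, 33/41, 40/41, 1]
j=0 picked index 0: u0 ∈ [0, 7/41)
j=1 picked index 0: u0 ∈ [-1/12, 43/492)
j=2 picked index 1: u0 ∈ [1/246, 19/246)
j=3 picked index 2: u0 ∈ [-1/164, 15/164)
j=4 picked index 4: u0 ∈ [7/123, 10/123)
j=5 picked index 5: u0 ∈ [-1/492, 83/492)
j=6 picked index 5: u0 ∈ [-7/82, 7/82)
j=7 picked index 7: u0 ∈ [25/492, 85/492)
j=8 picked index 7: u0 ∈ [-4/123, 11/123)
j=9 picked index 10: u0 ∈ [9/164, 37/164)
j=10 picked index 10: u0 ∈ [-7/246, 35/246)
j=11 picked index 11: u0 ∈ [29/492, 1/12)
intersection: [29/492, 19/246)

29/492 19/246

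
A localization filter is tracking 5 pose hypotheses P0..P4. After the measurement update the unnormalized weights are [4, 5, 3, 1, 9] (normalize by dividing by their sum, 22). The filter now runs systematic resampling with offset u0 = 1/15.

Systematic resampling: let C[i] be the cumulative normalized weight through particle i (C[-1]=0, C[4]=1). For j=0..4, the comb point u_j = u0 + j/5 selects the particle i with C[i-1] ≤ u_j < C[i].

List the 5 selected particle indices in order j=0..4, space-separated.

0 1 2 4 4

C = [2/11, 9/22, 6/11, 13/22, 1]
j=0: u_0=1/15 ∈ [0, 2/11) → index 0
j=1: u_1=4/15 ∈ [2/11, 9/22) → index 1
j=2: u_2=7/15 ∈ [9/22, 6/11) → index 2
j=3: u_3=2/3 ∈ [13/22, 1) → index 4
j=4: u_4=13/15 ∈ [13/22, 1) → index 4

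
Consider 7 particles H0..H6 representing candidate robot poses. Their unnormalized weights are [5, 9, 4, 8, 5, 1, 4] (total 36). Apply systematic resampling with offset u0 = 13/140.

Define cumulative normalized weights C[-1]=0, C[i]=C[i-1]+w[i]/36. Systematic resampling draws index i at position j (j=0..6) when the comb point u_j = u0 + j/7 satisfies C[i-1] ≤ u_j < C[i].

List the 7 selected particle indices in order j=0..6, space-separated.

C = [5/36, 7/18, 1/2, 13/18, 31/36, 8/9, 1]
j=0: u_0=13/140 ∈ [0, 5/36) → index 0
j=1: u_1=33/140 ∈ [5/36, 7/18) → index 1
j=2: u_2=53/140 ∈ [5/36, 7/18) → index 1
j=3: u_3=73/140 ∈ [1/2, 13/18) → index 3
j=4: u_4=93/140 ∈ [1/2, 13/18) → index 3
j=5: u_5=113/140 ∈ [13/18, 31/36) → index 4
j=6: u_6=19/20 ∈ [8/9, 1) → index 6

0 1 1 3 3 4 6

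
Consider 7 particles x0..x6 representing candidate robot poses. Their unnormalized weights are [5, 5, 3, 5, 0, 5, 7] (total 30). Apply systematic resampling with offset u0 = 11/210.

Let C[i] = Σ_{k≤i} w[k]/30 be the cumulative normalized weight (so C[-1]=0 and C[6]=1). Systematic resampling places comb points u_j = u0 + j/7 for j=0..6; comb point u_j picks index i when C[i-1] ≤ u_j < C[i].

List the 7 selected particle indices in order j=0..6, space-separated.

C = [1/6, 1/3, 13/30, 3/5, 3/5, 23/30, 1]
j=0: u_0=11/210 ∈ [0, 1/6) → index 0
j=1: u_1=41/210 ∈ [1/6, 1/3) → index 1
j=2: u_2=71/210 ∈ [1/3, 13/30) → index 2
j=3: u_3=101/210 ∈ [13/30, 3/5) → index 3
j=4: u_4=131/210 ∈ [3/5, 23/30) → index 5
j=5: u_5=23/30 ∈ [23/30, 1) → index 6
j=6: u_6=191/210 ∈ [23/30, 1) → index 6

0 1 2 3 5 6 6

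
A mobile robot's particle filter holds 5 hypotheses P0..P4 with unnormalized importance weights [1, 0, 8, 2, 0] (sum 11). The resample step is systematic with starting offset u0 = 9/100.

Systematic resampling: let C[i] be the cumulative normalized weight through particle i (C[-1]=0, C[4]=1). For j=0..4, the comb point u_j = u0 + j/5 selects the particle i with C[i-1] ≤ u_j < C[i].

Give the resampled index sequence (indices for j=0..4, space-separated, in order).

0 2 2 2 3

C = [1/11, 1/11, 9/11, 1, 1]
j=0: u_0=9/100 ∈ [0, 1/11) → index 0
j=1: u_1=29/100 ∈ [1/11, 9/11) → index 2
j=2: u_2=49/100 ∈ [1/11, 9/11) → index 2
j=3: u_3=69/100 ∈ [1/11, 9/11) → index 2
j=4: u_4=89/100 ∈ [9/11, 1) → index 3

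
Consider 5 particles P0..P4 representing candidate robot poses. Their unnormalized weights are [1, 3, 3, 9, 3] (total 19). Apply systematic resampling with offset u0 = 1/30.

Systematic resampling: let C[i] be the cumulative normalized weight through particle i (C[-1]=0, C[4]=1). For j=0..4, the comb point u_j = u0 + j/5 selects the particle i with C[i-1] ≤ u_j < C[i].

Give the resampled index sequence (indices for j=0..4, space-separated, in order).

0 2 3 3 3

C = [1/19, 4/19, 7/19, 16/19, 1]
j=0: u_0=1/30 ∈ [0, 1/19) → index 0
j=1: u_1=7/30 ∈ [4/19, 7/19) → index 2
j=2: u_2=13/30 ∈ [7/19, 16/19) → index 3
j=3: u_3=19/30 ∈ [7/19, 16/19) → index 3
j=4: u_4=5/6 ∈ [7/19, 16/19) → index 3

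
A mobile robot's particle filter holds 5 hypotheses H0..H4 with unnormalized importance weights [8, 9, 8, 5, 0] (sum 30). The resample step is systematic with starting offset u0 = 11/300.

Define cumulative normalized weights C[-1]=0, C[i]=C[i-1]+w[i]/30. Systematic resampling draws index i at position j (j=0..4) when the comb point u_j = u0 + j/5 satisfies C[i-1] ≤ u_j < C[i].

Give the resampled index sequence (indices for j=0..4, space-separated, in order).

C = [4/15, 17/30, 5/6, 1, 1]
j=0: u_0=11/300 ∈ [0, 4/15) → index 0
j=1: u_1=71/300 ∈ [0, 4/15) → index 0
j=2: u_2=131/300 ∈ [4/15, 17/30) → index 1
j=3: u_3=191/300 ∈ [17/30, 5/6) → index 2
j=4: u_4=251/300 ∈ [5/6, 1) → index 3

0 0 1 2 3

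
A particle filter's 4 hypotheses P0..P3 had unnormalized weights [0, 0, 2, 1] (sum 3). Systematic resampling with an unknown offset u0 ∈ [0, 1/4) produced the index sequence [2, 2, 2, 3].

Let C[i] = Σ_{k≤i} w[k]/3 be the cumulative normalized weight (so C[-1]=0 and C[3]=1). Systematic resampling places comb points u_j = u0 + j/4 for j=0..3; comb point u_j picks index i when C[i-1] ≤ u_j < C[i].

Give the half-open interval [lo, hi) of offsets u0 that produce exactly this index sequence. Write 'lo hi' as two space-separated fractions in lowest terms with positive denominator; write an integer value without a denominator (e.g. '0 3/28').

C = [0, 0, 2/3, 1]
j=0 picked index 2: u0 ∈ [0, 2/3)
j=1 picked index 2: u0 ∈ [-1/4, 5/12)
j=2 picked index 2: u0 ∈ [-1/2, 1/6)
j=3 picked index 3: u0 ∈ [-1/12, 1/4)
intersection: [0, 1/6)

0 1/6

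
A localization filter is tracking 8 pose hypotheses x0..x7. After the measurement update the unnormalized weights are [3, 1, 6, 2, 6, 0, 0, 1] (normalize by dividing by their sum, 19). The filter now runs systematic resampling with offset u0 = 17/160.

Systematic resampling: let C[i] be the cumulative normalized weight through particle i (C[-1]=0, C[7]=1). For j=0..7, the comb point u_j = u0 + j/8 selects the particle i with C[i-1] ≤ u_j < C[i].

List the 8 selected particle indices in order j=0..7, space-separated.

C = [3/19, 4/19, 10/19, 12/19, 18/19, 18/19, 18/19, 1]
j=0: u_0=17/160 ∈ [0, 3/19) → index 0
j=1: u_1=37/160 ∈ [4/19, 10/19) → index 2
j=2: u_2=57/160 ∈ [4/19, 10/19) → index 2
j=3: u_3=77/160 ∈ [4/19, 10/19) → index 2
j=4: u_4=97/160 ∈ [10/19, 12/19) → index 3
j=5: u_5=117/160 ∈ [12/19, 18/19) → index 4
j=6: u_6=137/160 ∈ [12/19, 18/19) → index 4
j=7: u_7=157/160 ∈ [18/19, 1) → index 7

0 2 2 2 3 4 4 7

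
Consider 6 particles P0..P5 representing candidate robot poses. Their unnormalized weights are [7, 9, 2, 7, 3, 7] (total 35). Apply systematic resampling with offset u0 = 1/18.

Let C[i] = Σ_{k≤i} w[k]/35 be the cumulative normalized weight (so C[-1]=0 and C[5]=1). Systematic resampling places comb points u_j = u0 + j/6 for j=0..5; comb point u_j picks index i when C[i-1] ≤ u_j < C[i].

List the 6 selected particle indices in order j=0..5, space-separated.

C = [1/5, 16/35, 18/35, 5/7, 4/5, 1]
j=0: u_0=1/18 ∈ [0, 1/5) → index 0
j=1: u_1=2/9 ∈ [1/5, 16/35) → index 1
j=2: u_2=7/18 ∈ [1/5, 16/35) → index 1
j=3: u_3=5/9 ∈ [18/35, 5/7) → index 3
j=4: u_4=13/18 ∈ [5/7, 4/5) → index 4
j=5: u_5=8/9 ∈ [4/5, 1) → index 5

0 1 1 3 4 5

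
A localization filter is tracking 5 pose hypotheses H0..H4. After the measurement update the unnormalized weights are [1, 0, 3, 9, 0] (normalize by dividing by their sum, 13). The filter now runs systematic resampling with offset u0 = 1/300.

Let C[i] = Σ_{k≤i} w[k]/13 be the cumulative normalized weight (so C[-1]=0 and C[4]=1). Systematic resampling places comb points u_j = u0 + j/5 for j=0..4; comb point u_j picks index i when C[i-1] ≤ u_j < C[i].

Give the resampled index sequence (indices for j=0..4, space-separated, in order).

0 2 3 3 3

C = [1/13, 1/13, 4/13, 1, 1]
j=0: u_0=1/300 ∈ [0, 1/13) → index 0
j=1: u_1=61/300 ∈ [1/13, 4/13) → index 2
j=2: u_2=121/300 ∈ [4/13, 1) → index 3
j=3: u_3=181/300 ∈ [4/13, 1) → index 3
j=4: u_4=241/300 ∈ [4/13, 1) → index 3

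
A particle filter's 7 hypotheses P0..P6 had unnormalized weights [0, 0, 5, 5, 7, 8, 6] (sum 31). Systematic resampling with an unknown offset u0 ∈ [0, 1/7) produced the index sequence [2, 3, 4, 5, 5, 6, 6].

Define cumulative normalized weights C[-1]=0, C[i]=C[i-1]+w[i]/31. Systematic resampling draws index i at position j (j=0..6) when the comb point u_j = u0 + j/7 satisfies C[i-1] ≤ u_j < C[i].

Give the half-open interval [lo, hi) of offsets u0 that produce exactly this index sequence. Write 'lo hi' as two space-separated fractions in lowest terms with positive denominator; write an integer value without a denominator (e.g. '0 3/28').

C = [0, 0, 5/31, 10/31, 17/31, 25/31, 1]
j=0 picked index 2: u0 ∈ [0, 5/31)
j=1 picked index 3: u0 ∈ [4/217, 39/217)
j=2 picked index 4: u0 ∈ [8/217, 57/217)
j=3 picked index 5: u0 ∈ [26/217, 82/217)
j=4 picked index 5: u0 ∈ [-5/217, 51/217)
j=5 picked index 6: u0 ∈ [20/217, 2/7)
j=6 picked index 6: u0 ∈ [-11/217, 1/7)
intersection: [26/217, 1/7)

26/217 1/7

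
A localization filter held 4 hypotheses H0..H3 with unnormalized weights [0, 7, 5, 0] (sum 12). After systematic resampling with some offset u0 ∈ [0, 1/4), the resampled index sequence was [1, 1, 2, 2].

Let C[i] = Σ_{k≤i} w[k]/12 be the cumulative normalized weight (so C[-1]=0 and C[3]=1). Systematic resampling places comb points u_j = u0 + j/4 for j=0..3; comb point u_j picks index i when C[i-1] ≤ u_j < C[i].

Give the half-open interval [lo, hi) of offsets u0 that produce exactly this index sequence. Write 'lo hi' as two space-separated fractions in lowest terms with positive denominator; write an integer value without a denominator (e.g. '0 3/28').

1/12 1/4

C = [0, 7/12, 1, 1]
j=0 picked index 1: u0 ∈ [0, 7/12)
j=1 picked index 1: u0 ∈ [-1/4, 1/3)
j=2 picked index 2: u0 ∈ [1/12, 1/2)
j=3 picked index 2: u0 ∈ [-1/6, 1/4)
intersection: [1/12, 1/4)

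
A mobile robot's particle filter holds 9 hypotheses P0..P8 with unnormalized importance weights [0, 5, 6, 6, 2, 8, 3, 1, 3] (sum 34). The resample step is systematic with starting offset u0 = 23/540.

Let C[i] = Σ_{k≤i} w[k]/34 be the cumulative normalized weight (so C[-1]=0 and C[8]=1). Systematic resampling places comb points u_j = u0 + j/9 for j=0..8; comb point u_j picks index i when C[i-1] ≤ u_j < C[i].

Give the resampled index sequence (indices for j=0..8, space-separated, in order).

C = [0, 5/34, 11/34, 1/2, 19/34, 27/34, 15/17, 31/34, 1]
j=0: u_0=23/540 ∈ [0, 5/34) → index 1
j=1: u_1=83/540 ∈ [5/34, 11/34) → index 2
j=2: u_2=143/540 ∈ [5/34, 11/34) → index 2
j=3: u_3=203/540 ∈ [11/34, 1/2) → index 3
j=4: u_4=263/540 ∈ [11/34, 1/2) → index 3
j=5: u_5=323/540 ∈ [19/34, 27/34) → index 5
j=6: u_6=383/540 ∈ [19/34, 27/34) → index 5
j=7: u_7=443/540 ∈ [27/34, 15/17) → index 6
j=8: u_8=503/540 ∈ [31/34, 1) → index 8

1 2 2 3 3 5 5 6 8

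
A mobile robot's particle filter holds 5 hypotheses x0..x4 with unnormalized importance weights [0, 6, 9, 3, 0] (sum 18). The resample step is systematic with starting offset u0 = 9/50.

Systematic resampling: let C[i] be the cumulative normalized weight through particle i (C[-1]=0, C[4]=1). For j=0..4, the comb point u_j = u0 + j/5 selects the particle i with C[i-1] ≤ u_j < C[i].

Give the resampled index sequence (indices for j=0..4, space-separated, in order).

1 2 2 2 3

C = [0, 1/3, 5/6, 1, 1]
j=0: u_0=9/50 ∈ [0, 1/3) → index 1
j=1: u_1=19/50 ∈ [1/3, 5/6) → index 2
j=2: u_2=29/50 ∈ [1/3, 5/6) → index 2
j=3: u_3=39/50 ∈ [1/3, 5/6) → index 2
j=4: u_4=49/50 ∈ [5/6, 1) → index 3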